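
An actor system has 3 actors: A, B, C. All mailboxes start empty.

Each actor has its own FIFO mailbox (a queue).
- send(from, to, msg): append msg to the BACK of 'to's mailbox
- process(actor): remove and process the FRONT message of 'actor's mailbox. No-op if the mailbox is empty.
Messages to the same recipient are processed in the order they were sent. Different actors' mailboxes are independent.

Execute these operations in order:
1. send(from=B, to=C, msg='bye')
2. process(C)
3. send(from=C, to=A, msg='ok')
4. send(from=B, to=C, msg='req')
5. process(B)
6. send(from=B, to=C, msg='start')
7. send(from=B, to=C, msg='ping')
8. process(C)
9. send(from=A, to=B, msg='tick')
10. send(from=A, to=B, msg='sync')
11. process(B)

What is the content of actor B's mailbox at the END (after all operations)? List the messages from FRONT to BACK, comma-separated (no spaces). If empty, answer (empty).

Answer: sync

Derivation:
After 1 (send(from=B, to=C, msg='bye')): A:[] B:[] C:[bye]
After 2 (process(C)): A:[] B:[] C:[]
After 3 (send(from=C, to=A, msg='ok')): A:[ok] B:[] C:[]
After 4 (send(from=B, to=C, msg='req')): A:[ok] B:[] C:[req]
After 5 (process(B)): A:[ok] B:[] C:[req]
After 6 (send(from=B, to=C, msg='start')): A:[ok] B:[] C:[req,start]
After 7 (send(from=B, to=C, msg='ping')): A:[ok] B:[] C:[req,start,ping]
After 8 (process(C)): A:[ok] B:[] C:[start,ping]
After 9 (send(from=A, to=B, msg='tick')): A:[ok] B:[tick] C:[start,ping]
After 10 (send(from=A, to=B, msg='sync')): A:[ok] B:[tick,sync] C:[start,ping]
After 11 (process(B)): A:[ok] B:[sync] C:[start,ping]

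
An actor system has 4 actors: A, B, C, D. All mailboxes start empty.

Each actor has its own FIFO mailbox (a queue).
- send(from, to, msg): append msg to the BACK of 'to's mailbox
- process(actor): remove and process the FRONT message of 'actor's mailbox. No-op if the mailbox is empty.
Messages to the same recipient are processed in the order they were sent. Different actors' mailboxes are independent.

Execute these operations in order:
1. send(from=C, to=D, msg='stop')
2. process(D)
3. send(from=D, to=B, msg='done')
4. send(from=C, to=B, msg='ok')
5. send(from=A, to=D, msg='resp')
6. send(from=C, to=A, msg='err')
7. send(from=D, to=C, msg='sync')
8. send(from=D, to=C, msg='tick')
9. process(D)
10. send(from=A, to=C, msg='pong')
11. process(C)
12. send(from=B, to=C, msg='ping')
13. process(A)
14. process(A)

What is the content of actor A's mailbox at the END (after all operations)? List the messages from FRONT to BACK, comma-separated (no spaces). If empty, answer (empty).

After 1 (send(from=C, to=D, msg='stop')): A:[] B:[] C:[] D:[stop]
After 2 (process(D)): A:[] B:[] C:[] D:[]
After 3 (send(from=D, to=B, msg='done')): A:[] B:[done] C:[] D:[]
After 4 (send(from=C, to=B, msg='ok')): A:[] B:[done,ok] C:[] D:[]
After 5 (send(from=A, to=D, msg='resp')): A:[] B:[done,ok] C:[] D:[resp]
After 6 (send(from=C, to=A, msg='err')): A:[err] B:[done,ok] C:[] D:[resp]
After 7 (send(from=D, to=C, msg='sync')): A:[err] B:[done,ok] C:[sync] D:[resp]
After 8 (send(from=D, to=C, msg='tick')): A:[err] B:[done,ok] C:[sync,tick] D:[resp]
After 9 (process(D)): A:[err] B:[done,ok] C:[sync,tick] D:[]
After 10 (send(from=A, to=C, msg='pong')): A:[err] B:[done,ok] C:[sync,tick,pong] D:[]
After 11 (process(C)): A:[err] B:[done,ok] C:[tick,pong] D:[]
After 12 (send(from=B, to=C, msg='ping')): A:[err] B:[done,ok] C:[tick,pong,ping] D:[]
After 13 (process(A)): A:[] B:[done,ok] C:[tick,pong,ping] D:[]
After 14 (process(A)): A:[] B:[done,ok] C:[tick,pong,ping] D:[]

Answer: (empty)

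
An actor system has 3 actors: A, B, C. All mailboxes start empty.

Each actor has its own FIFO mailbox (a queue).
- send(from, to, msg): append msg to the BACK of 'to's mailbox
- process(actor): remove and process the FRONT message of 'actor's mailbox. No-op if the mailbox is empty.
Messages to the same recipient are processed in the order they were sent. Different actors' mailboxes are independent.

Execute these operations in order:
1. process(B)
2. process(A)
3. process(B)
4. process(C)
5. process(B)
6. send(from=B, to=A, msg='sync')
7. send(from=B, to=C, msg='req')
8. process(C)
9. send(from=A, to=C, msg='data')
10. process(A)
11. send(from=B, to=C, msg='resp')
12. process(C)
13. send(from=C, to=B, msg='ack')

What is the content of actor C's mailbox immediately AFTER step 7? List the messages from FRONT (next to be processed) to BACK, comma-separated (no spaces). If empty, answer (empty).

After 1 (process(B)): A:[] B:[] C:[]
After 2 (process(A)): A:[] B:[] C:[]
After 3 (process(B)): A:[] B:[] C:[]
After 4 (process(C)): A:[] B:[] C:[]
After 5 (process(B)): A:[] B:[] C:[]
After 6 (send(from=B, to=A, msg='sync')): A:[sync] B:[] C:[]
After 7 (send(from=B, to=C, msg='req')): A:[sync] B:[] C:[req]

req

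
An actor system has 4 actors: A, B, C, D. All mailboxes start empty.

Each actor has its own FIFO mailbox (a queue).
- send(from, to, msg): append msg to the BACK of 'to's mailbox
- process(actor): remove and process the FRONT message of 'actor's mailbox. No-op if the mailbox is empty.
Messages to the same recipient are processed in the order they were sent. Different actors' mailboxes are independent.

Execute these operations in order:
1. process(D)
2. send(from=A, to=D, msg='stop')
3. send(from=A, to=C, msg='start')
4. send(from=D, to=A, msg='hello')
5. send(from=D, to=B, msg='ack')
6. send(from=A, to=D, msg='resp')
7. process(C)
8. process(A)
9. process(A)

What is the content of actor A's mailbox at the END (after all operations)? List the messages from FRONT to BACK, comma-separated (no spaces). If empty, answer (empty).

Answer: (empty)

Derivation:
After 1 (process(D)): A:[] B:[] C:[] D:[]
After 2 (send(from=A, to=D, msg='stop')): A:[] B:[] C:[] D:[stop]
After 3 (send(from=A, to=C, msg='start')): A:[] B:[] C:[start] D:[stop]
After 4 (send(from=D, to=A, msg='hello')): A:[hello] B:[] C:[start] D:[stop]
After 5 (send(from=D, to=B, msg='ack')): A:[hello] B:[ack] C:[start] D:[stop]
After 6 (send(from=A, to=D, msg='resp')): A:[hello] B:[ack] C:[start] D:[stop,resp]
After 7 (process(C)): A:[hello] B:[ack] C:[] D:[stop,resp]
After 8 (process(A)): A:[] B:[ack] C:[] D:[stop,resp]
After 9 (process(A)): A:[] B:[ack] C:[] D:[stop,resp]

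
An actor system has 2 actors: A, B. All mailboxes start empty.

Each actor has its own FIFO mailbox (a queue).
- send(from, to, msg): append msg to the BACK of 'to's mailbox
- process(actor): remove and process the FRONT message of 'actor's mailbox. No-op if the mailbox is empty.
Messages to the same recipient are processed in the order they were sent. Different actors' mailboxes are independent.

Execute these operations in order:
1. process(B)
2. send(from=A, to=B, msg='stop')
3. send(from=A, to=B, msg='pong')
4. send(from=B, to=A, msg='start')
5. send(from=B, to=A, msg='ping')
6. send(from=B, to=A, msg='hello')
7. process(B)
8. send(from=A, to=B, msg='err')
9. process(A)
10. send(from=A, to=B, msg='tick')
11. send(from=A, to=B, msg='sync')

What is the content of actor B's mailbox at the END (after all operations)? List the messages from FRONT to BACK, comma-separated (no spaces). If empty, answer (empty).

After 1 (process(B)): A:[] B:[]
After 2 (send(from=A, to=B, msg='stop')): A:[] B:[stop]
After 3 (send(from=A, to=B, msg='pong')): A:[] B:[stop,pong]
After 4 (send(from=B, to=A, msg='start')): A:[start] B:[stop,pong]
After 5 (send(from=B, to=A, msg='ping')): A:[start,ping] B:[stop,pong]
After 6 (send(from=B, to=A, msg='hello')): A:[start,ping,hello] B:[stop,pong]
After 7 (process(B)): A:[start,ping,hello] B:[pong]
After 8 (send(from=A, to=B, msg='err')): A:[start,ping,hello] B:[pong,err]
After 9 (process(A)): A:[ping,hello] B:[pong,err]
After 10 (send(from=A, to=B, msg='tick')): A:[ping,hello] B:[pong,err,tick]
After 11 (send(from=A, to=B, msg='sync')): A:[ping,hello] B:[pong,err,tick,sync]

Answer: pong,err,tick,sync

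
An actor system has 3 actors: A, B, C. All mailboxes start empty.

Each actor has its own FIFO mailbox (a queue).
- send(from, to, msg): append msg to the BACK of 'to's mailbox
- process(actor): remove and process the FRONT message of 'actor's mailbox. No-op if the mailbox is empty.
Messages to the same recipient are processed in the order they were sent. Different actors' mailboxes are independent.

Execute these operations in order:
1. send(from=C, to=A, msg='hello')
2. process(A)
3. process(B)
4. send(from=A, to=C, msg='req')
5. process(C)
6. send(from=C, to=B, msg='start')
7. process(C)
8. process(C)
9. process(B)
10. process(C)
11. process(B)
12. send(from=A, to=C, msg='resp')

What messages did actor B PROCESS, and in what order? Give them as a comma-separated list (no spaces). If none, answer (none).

After 1 (send(from=C, to=A, msg='hello')): A:[hello] B:[] C:[]
After 2 (process(A)): A:[] B:[] C:[]
After 3 (process(B)): A:[] B:[] C:[]
After 4 (send(from=A, to=C, msg='req')): A:[] B:[] C:[req]
After 5 (process(C)): A:[] B:[] C:[]
After 6 (send(from=C, to=B, msg='start')): A:[] B:[start] C:[]
After 7 (process(C)): A:[] B:[start] C:[]
After 8 (process(C)): A:[] B:[start] C:[]
After 9 (process(B)): A:[] B:[] C:[]
After 10 (process(C)): A:[] B:[] C:[]
After 11 (process(B)): A:[] B:[] C:[]
After 12 (send(from=A, to=C, msg='resp')): A:[] B:[] C:[resp]

Answer: start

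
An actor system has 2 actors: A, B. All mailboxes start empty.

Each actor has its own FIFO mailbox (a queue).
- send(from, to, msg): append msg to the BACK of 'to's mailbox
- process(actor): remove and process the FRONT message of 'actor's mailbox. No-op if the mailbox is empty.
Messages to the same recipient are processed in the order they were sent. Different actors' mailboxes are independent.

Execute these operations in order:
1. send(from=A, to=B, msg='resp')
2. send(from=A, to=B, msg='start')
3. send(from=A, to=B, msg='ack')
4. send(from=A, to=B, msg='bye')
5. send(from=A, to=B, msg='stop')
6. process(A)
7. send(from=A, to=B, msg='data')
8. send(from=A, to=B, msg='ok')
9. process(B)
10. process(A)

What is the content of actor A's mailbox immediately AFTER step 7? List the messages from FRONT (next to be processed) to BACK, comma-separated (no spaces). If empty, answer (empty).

After 1 (send(from=A, to=B, msg='resp')): A:[] B:[resp]
After 2 (send(from=A, to=B, msg='start')): A:[] B:[resp,start]
After 3 (send(from=A, to=B, msg='ack')): A:[] B:[resp,start,ack]
After 4 (send(from=A, to=B, msg='bye')): A:[] B:[resp,start,ack,bye]
After 5 (send(from=A, to=B, msg='stop')): A:[] B:[resp,start,ack,bye,stop]
After 6 (process(A)): A:[] B:[resp,start,ack,bye,stop]
After 7 (send(from=A, to=B, msg='data')): A:[] B:[resp,start,ack,bye,stop,data]

(empty)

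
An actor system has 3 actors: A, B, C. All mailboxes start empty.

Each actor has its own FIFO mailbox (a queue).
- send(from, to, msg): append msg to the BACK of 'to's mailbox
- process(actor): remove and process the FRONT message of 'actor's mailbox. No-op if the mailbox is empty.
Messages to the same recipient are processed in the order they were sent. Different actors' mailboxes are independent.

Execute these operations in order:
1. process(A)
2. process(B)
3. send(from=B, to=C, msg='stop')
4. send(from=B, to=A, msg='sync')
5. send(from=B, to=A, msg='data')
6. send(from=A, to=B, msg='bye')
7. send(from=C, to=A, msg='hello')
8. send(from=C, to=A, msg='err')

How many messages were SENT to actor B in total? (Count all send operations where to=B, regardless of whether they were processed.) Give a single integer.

After 1 (process(A)): A:[] B:[] C:[]
After 2 (process(B)): A:[] B:[] C:[]
After 3 (send(from=B, to=C, msg='stop')): A:[] B:[] C:[stop]
After 4 (send(from=B, to=A, msg='sync')): A:[sync] B:[] C:[stop]
After 5 (send(from=B, to=A, msg='data')): A:[sync,data] B:[] C:[stop]
After 6 (send(from=A, to=B, msg='bye')): A:[sync,data] B:[bye] C:[stop]
After 7 (send(from=C, to=A, msg='hello')): A:[sync,data,hello] B:[bye] C:[stop]
After 8 (send(from=C, to=A, msg='err')): A:[sync,data,hello,err] B:[bye] C:[stop]

Answer: 1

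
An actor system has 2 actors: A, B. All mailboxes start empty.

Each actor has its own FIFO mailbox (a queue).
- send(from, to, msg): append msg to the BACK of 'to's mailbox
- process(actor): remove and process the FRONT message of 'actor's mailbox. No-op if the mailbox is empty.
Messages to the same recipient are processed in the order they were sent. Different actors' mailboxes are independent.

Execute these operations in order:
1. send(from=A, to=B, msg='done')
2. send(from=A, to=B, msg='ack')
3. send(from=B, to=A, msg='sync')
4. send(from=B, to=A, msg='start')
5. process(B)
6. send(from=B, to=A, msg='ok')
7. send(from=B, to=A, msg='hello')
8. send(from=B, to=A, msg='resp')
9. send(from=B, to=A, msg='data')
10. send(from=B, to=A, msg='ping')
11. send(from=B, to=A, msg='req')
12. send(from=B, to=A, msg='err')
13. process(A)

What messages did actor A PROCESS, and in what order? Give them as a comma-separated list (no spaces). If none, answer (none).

After 1 (send(from=A, to=B, msg='done')): A:[] B:[done]
After 2 (send(from=A, to=B, msg='ack')): A:[] B:[done,ack]
After 3 (send(from=B, to=A, msg='sync')): A:[sync] B:[done,ack]
After 4 (send(from=B, to=A, msg='start')): A:[sync,start] B:[done,ack]
After 5 (process(B)): A:[sync,start] B:[ack]
After 6 (send(from=B, to=A, msg='ok')): A:[sync,start,ok] B:[ack]
After 7 (send(from=B, to=A, msg='hello')): A:[sync,start,ok,hello] B:[ack]
After 8 (send(from=B, to=A, msg='resp')): A:[sync,start,ok,hello,resp] B:[ack]
After 9 (send(from=B, to=A, msg='data')): A:[sync,start,ok,hello,resp,data] B:[ack]
After 10 (send(from=B, to=A, msg='ping')): A:[sync,start,ok,hello,resp,data,ping] B:[ack]
After 11 (send(from=B, to=A, msg='req')): A:[sync,start,ok,hello,resp,data,ping,req] B:[ack]
After 12 (send(from=B, to=A, msg='err')): A:[sync,start,ok,hello,resp,data,ping,req,err] B:[ack]
After 13 (process(A)): A:[start,ok,hello,resp,data,ping,req,err] B:[ack]

Answer: sync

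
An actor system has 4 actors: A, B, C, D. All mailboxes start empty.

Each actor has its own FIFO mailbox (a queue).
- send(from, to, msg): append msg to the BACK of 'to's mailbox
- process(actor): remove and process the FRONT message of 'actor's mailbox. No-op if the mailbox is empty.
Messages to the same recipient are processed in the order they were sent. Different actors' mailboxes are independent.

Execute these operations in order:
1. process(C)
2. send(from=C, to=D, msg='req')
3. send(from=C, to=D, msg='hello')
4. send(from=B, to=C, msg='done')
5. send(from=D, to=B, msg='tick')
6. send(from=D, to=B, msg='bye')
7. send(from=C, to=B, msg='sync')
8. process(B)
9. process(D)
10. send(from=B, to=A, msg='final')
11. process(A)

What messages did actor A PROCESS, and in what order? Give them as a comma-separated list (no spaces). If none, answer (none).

Answer: final

Derivation:
After 1 (process(C)): A:[] B:[] C:[] D:[]
After 2 (send(from=C, to=D, msg='req')): A:[] B:[] C:[] D:[req]
After 3 (send(from=C, to=D, msg='hello')): A:[] B:[] C:[] D:[req,hello]
After 4 (send(from=B, to=C, msg='done')): A:[] B:[] C:[done] D:[req,hello]
After 5 (send(from=D, to=B, msg='tick')): A:[] B:[tick] C:[done] D:[req,hello]
After 6 (send(from=D, to=B, msg='bye')): A:[] B:[tick,bye] C:[done] D:[req,hello]
After 7 (send(from=C, to=B, msg='sync')): A:[] B:[tick,bye,sync] C:[done] D:[req,hello]
After 8 (process(B)): A:[] B:[bye,sync] C:[done] D:[req,hello]
After 9 (process(D)): A:[] B:[bye,sync] C:[done] D:[hello]
After 10 (send(from=B, to=A, msg='final')): A:[final] B:[bye,sync] C:[done] D:[hello]
After 11 (process(A)): A:[] B:[bye,sync] C:[done] D:[hello]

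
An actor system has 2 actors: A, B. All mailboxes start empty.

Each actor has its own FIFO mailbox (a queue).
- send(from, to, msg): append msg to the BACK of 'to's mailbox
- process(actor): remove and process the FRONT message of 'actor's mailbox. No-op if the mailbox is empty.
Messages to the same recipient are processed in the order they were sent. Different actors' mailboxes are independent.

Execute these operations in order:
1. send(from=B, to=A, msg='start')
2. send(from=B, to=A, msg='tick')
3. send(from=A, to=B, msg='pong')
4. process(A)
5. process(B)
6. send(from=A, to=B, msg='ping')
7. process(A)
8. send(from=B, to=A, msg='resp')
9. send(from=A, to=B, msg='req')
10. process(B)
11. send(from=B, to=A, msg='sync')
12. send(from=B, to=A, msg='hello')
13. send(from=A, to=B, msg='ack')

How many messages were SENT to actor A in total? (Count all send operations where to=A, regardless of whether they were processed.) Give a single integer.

After 1 (send(from=B, to=A, msg='start')): A:[start] B:[]
After 2 (send(from=B, to=A, msg='tick')): A:[start,tick] B:[]
After 3 (send(from=A, to=B, msg='pong')): A:[start,tick] B:[pong]
After 4 (process(A)): A:[tick] B:[pong]
After 5 (process(B)): A:[tick] B:[]
After 6 (send(from=A, to=B, msg='ping')): A:[tick] B:[ping]
After 7 (process(A)): A:[] B:[ping]
After 8 (send(from=B, to=A, msg='resp')): A:[resp] B:[ping]
After 9 (send(from=A, to=B, msg='req')): A:[resp] B:[ping,req]
After 10 (process(B)): A:[resp] B:[req]
After 11 (send(from=B, to=A, msg='sync')): A:[resp,sync] B:[req]
After 12 (send(from=B, to=A, msg='hello')): A:[resp,sync,hello] B:[req]
After 13 (send(from=A, to=B, msg='ack')): A:[resp,sync,hello] B:[req,ack]

Answer: 5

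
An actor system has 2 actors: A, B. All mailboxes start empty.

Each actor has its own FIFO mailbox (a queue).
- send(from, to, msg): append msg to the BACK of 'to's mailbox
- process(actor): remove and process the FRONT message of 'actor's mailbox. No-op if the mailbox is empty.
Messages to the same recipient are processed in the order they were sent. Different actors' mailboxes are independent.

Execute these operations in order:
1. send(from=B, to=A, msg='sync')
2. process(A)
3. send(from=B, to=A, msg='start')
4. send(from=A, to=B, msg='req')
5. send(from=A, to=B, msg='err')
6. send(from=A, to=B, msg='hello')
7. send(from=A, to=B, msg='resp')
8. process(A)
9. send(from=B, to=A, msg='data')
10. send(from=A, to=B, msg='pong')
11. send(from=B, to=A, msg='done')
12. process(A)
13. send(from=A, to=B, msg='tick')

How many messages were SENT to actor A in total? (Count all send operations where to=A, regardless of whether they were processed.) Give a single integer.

Answer: 4

Derivation:
After 1 (send(from=B, to=A, msg='sync')): A:[sync] B:[]
After 2 (process(A)): A:[] B:[]
After 3 (send(from=B, to=A, msg='start')): A:[start] B:[]
After 4 (send(from=A, to=B, msg='req')): A:[start] B:[req]
After 5 (send(from=A, to=B, msg='err')): A:[start] B:[req,err]
After 6 (send(from=A, to=B, msg='hello')): A:[start] B:[req,err,hello]
After 7 (send(from=A, to=B, msg='resp')): A:[start] B:[req,err,hello,resp]
After 8 (process(A)): A:[] B:[req,err,hello,resp]
After 9 (send(from=B, to=A, msg='data')): A:[data] B:[req,err,hello,resp]
After 10 (send(from=A, to=B, msg='pong')): A:[data] B:[req,err,hello,resp,pong]
After 11 (send(from=B, to=A, msg='done')): A:[data,done] B:[req,err,hello,resp,pong]
After 12 (process(A)): A:[done] B:[req,err,hello,resp,pong]
After 13 (send(from=A, to=B, msg='tick')): A:[done] B:[req,err,hello,resp,pong,tick]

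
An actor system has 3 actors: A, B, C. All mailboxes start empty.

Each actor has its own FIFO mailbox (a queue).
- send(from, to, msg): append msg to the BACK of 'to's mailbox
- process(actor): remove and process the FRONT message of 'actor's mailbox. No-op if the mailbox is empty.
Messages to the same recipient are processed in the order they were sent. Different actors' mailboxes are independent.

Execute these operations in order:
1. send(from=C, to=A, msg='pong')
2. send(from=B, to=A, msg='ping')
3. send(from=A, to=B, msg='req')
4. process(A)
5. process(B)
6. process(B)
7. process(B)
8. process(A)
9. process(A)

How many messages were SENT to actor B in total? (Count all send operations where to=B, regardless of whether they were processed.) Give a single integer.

Answer: 1

Derivation:
After 1 (send(from=C, to=A, msg='pong')): A:[pong] B:[] C:[]
After 2 (send(from=B, to=A, msg='ping')): A:[pong,ping] B:[] C:[]
After 3 (send(from=A, to=B, msg='req')): A:[pong,ping] B:[req] C:[]
After 4 (process(A)): A:[ping] B:[req] C:[]
After 5 (process(B)): A:[ping] B:[] C:[]
After 6 (process(B)): A:[ping] B:[] C:[]
After 7 (process(B)): A:[ping] B:[] C:[]
After 8 (process(A)): A:[] B:[] C:[]
After 9 (process(A)): A:[] B:[] C:[]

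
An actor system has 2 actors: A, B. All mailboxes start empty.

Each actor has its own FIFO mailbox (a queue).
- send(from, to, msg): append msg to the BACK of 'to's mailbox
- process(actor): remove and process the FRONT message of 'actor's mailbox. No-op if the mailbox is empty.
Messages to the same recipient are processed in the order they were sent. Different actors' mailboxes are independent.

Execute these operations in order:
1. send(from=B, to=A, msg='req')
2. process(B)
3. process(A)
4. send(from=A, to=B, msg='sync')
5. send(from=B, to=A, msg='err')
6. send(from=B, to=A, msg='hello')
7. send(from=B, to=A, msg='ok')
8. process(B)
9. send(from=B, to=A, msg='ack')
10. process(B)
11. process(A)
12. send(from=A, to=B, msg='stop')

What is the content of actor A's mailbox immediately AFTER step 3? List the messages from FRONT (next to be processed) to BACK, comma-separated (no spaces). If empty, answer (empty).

After 1 (send(from=B, to=A, msg='req')): A:[req] B:[]
After 2 (process(B)): A:[req] B:[]
After 3 (process(A)): A:[] B:[]

(empty)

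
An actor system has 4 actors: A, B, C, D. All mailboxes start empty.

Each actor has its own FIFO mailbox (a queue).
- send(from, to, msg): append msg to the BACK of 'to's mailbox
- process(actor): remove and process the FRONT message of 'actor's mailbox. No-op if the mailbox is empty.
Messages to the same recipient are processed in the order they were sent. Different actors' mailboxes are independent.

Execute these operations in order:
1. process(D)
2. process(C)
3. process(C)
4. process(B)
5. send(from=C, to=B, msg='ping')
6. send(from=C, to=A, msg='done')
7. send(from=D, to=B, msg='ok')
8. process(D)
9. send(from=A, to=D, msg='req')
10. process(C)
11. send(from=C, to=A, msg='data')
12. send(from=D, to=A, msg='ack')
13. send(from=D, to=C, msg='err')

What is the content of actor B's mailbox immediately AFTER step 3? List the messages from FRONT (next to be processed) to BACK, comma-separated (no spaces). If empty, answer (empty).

After 1 (process(D)): A:[] B:[] C:[] D:[]
After 2 (process(C)): A:[] B:[] C:[] D:[]
After 3 (process(C)): A:[] B:[] C:[] D:[]

(empty)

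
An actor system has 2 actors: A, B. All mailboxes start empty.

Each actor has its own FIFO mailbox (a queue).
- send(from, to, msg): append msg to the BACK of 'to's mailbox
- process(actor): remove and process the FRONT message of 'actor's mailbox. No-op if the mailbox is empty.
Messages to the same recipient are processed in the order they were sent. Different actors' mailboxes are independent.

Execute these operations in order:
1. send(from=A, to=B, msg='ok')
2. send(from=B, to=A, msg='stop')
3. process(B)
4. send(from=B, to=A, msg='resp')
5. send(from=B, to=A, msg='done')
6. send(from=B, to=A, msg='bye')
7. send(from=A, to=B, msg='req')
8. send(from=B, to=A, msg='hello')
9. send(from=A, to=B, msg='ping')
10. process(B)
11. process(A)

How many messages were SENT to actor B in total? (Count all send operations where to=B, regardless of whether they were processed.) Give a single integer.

Answer: 3

Derivation:
After 1 (send(from=A, to=B, msg='ok')): A:[] B:[ok]
After 2 (send(from=B, to=A, msg='stop')): A:[stop] B:[ok]
After 3 (process(B)): A:[stop] B:[]
After 4 (send(from=B, to=A, msg='resp')): A:[stop,resp] B:[]
After 5 (send(from=B, to=A, msg='done')): A:[stop,resp,done] B:[]
After 6 (send(from=B, to=A, msg='bye')): A:[stop,resp,done,bye] B:[]
After 7 (send(from=A, to=B, msg='req')): A:[stop,resp,done,bye] B:[req]
After 8 (send(from=B, to=A, msg='hello')): A:[stop,resp,done,bye,hello] B:[req]
After 9 (send(from=A, to=B, msg='ping')): A:[stop,resp,done,bye,hello] B:[req,ping]
After 10 (process(B)): A:[stop,resp,done,bye,hello] B:[ping]
After 11 (process(A)): A:[resp,done,bye,hello] B:[ping]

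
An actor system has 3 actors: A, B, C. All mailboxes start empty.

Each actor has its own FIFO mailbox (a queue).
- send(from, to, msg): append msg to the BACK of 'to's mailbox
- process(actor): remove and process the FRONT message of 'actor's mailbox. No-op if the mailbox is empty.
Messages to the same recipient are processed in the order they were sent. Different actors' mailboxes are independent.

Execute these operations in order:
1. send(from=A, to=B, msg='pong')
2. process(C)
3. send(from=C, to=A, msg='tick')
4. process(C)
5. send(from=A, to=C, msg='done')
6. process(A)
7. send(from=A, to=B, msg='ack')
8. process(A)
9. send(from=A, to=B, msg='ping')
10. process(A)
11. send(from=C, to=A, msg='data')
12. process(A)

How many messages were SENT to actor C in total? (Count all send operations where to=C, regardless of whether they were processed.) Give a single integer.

Answer: 1

Derivation:
After 1 (send(from=A, to=B, msg='pong')): A:[] B:[pong] C:[]
After 2 (process(C)): A:[] B:[pong] C:[]
After 3 (send(from=C, to=A, msg='tick')): A:[tick] B:[pong] C:[]
After 4 (process(C)): A:[tick] B:[pong] C:[]
After 5 (send(from=A, to=C, msg='done')): A:[tick] B:[pong] C:[done]
After 6 (process(A)): A:[] B:[pong] C:[done]
After 7 (send(from=A, to=B, msg='ack')): A:[] B:[pong,ack] C:[done]
After 8 (process(A)): A:[] B:[pong,ack] C:[done]
After 9 (send(from=A, to=B, msg='ping')): A:[] B:[pong,ack,ping] C:[done]
After 10 (process(A)): A:[] B:[pong,ack,ping] C:[done]
After 11 (send(from=C, to=A, msg='data')): A:[data] B:[pong,ack,ping] C:[done]
After 12 (process(A)): A:[] B:[pong,ack,ping] C:[done]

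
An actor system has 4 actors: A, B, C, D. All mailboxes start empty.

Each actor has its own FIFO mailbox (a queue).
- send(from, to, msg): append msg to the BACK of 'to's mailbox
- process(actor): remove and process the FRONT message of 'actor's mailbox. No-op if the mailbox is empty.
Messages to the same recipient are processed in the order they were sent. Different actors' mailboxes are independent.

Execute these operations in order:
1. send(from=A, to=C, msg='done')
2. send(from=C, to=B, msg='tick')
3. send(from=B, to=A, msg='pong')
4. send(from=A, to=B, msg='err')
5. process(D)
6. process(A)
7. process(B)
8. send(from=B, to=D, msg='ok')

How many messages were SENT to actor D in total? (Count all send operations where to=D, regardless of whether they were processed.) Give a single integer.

After 1 (send(from=A, to=C, msg='done')): A:[] B:[] C:[done] D:[]
After 2 (send(from=C, to=B, msg='tick')): A:[] B:[tick] C:[done] D:[]
After 3 (send(from=B, to=A, msg='pong')): A:[pong] B:[tick] C:[done] D:[]
After 4 (send(from=A, to=B, msg='err')): A:[pong] B:[tick,err] C:[done] D:[]
After 5 (process(D)): A:[pong] B:[tick,err] C:[done] D:[]
After 6 (process(A)): A:[] B:[tick,err] C:[done] D:[]
After 7 (process(B)): A:[] B:[err] C:[done] D:[]
After 8 (send(from=B, to=D, msg='ok')): A:[] B:[err] C:[done] D:[ok]

Answer: 1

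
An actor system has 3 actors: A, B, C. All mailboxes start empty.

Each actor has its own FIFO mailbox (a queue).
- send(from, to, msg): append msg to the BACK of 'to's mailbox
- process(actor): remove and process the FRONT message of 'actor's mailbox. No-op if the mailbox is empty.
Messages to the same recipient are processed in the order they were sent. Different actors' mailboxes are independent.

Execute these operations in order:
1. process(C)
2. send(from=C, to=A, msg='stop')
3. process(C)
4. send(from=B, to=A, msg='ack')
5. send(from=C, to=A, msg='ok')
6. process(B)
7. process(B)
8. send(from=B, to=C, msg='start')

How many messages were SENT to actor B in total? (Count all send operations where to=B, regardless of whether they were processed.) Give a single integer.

After 1 (process(C)): A:[] B:[] C:[]
After 2 (send(from=C, to=A, msg='stop')): A:[stop] B:[] C:[]
After 3 (process(C)): A:[stop] B:[] C:[]
After 4 (send(from=B, to=A, msg='ack')): A:[stop,ack] B:[] C:[]
After 5 (send(from=C, to=A, msg='ok')): A:[stop,ack,ok] B:[] C:[]
After 6 (process(B)): A:[stop,ack,ok] B:[] C:[]
After 7 (process(B)): A:[stop,ack,ok] B:[] C:[]
After 8 (send(from=B, to=C, msg='start')): A:[stop,ack,ok] B:[] C:[start]

Answer: 0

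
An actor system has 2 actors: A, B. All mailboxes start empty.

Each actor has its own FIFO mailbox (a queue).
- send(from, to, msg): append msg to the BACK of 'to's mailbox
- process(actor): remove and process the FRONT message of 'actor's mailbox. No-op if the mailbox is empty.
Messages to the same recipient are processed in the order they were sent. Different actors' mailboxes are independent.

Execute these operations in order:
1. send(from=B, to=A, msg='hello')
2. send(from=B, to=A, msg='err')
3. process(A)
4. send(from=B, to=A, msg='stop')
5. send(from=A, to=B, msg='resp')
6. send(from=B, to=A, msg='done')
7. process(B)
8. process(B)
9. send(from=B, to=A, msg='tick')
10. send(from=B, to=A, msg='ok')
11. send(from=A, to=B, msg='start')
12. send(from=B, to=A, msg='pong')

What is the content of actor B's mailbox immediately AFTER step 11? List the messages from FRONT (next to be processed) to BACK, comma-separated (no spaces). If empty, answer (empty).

After 1 (send(from=B, to=A, msg='hello')): A:[hello] B:[]
After 2 (send(from=B, to=A, msg='err')): A:[hello,err] B:[]
After 3 (process(A)): A:[err] B:[]
After 4 (send(from=B, to=A, msg='stop')): A:[err,stop] B:[]
After 5 (send(from=A, to=B, msg='resp')): A:[err,stop] B:[resp]
After 6 (send(from=B, to=A, msg='done')): A:[err,stop,done] B:[resp]
After 7 (process(B)): A:[err,stop,done] B:[]
After 8 (process(B)): A:[err,stop,done] B:[]
After 9 (send(from=B, to=A, msg='tick')): A:[err,stop,done,tick] B:[]
After 10 (send(from=B, to=A, msg='ok')): A:[err,stop,done,tick,ok] B:[]
After 11 (send(from=A, to=B, msg='start')): A:[err,stop,done,tick,ok] B:[start]

start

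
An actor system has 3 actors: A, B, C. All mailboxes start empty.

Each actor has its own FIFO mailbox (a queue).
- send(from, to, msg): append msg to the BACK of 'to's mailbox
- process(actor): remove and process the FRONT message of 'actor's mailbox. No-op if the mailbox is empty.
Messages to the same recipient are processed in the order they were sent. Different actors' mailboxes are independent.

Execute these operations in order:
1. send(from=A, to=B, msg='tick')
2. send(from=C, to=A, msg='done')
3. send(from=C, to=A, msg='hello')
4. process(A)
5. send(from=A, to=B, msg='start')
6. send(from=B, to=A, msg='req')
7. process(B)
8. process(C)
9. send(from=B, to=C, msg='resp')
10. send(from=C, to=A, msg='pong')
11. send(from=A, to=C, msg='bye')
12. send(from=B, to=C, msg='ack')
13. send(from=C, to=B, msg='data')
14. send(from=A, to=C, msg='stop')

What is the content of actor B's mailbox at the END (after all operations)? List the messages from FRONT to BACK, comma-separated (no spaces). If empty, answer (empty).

After 1 (send(from=A, to=B, msg='tick')): A:[] B:[tick] C:[]
After 2 (send(from=C, to=A, msg='done')): A:[done] B:[tick] C:[]
After 3 (send(from=C, to=A, msg='hello')): A:[done,hello] B:[tick] C:[]
After 4 (process(A)): A:[hello] B:[tick] C:[]
After 5 (send(from=A, to=B, msg='start')): A:[hello] B:[tick,start] C:[]
After 6 (send(from=B, to=A, msg='req')): A:[hello,req] B:[tick,start] C:[]
After 7 (process(B)): A:[hello,req] B:[start] C:[]
After 8 (process(C)): A:[hello,req] B:[start] C:[]
After 9 (send(from=B, to=C, msg='resp')): A:[hello,req] B:[start] C:[resp]
After 10 (send(from=C, to=A, msg='pong')): A:[hello,req,pong] B:[start] C:[resp]
After 11 (send(from=A, to=C, msg='bye')): A:[hello,req,pong] B:[start] C:[resp,bye]
After 12 (send(from=B, to=C, msg='ack')): A:[hello,req,pong] B:[start] C:[resp,bye,ack]
After 13 (send(from=C, to=B, msg='data')): A:[hello,req,pong] B:[start,data] C:[resp,bye,ack]
After 14 (send(from=A, to=C, msg='stop')): A:[hello,req,pong] B:[start,data] C:[resp,bye,ack,stop]

Answer: start,data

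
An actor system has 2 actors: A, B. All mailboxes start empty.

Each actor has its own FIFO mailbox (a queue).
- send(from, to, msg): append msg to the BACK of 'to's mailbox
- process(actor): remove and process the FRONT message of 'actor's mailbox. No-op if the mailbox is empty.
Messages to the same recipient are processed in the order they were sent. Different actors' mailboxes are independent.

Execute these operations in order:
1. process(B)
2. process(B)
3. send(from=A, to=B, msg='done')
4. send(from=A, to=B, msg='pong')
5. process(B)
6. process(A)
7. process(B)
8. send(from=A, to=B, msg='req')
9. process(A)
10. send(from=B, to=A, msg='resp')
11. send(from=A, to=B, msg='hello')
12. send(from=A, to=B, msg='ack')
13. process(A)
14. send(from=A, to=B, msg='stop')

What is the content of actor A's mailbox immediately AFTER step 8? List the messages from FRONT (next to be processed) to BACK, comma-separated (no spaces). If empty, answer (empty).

After 1 (process(B)): A:[] B:[]
After 2 (process(B)): A:[] B:[]
After 3 (send(from=A, to=B, msg='done')): A:[] B:[done]
After 4 (send(from=A, to=B, msg='pong')): A:[] B:[done,pong]
After 5 (process(B)): A:[] B:[pong]
After 6 (process(A)): A:[] B:[pong]
After 7 (process(B)): A:[] B:[]
After 8 (send(from=A, to=B, msg='req')): A:[] B:[req]

(empty)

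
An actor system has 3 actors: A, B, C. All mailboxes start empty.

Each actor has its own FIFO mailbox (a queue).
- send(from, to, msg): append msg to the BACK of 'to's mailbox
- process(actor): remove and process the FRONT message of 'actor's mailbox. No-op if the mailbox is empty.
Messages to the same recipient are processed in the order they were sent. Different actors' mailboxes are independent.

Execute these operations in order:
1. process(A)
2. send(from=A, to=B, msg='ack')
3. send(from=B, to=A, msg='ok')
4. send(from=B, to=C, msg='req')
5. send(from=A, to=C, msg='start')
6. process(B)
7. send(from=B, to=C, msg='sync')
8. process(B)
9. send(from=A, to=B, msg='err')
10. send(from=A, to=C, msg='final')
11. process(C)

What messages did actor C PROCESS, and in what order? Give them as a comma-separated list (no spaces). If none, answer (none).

Answer: req

Derivation:
After 1 (process(A)): A:[] B:[] C:[]
After 2 (send(from=A, to=B, msg='ack')): A:[] B:[ack] C:[]
After 3 (send(from=B, to=A, msg='ok')): A:[ok] B:[ack] C:[]
After 4 (send(from=B, to=C, msg='req')): A:[ok] B:[ack] C:[req]
After 5 (send(from=A, to=C, msg='start')): A:[ok] B:[ack] C:[req,start]
After 6 (process(B)): A:[ok] B:[] C:[req,start]
After 7 (send(from=B, to=C, msg='sync')): A:[ok] B:[] C:[req,start,sync]
After 8 (process(B)): A:[ok] B:[] C:[req,start,sync]
After 9 (send(from=A, to=B, msg='err')): A:[ok] B:[err] C:[req,start,sync]
After 10 (send(from=A, to=C, msg='final')): A:[ok] B:[err] C:[req,start,sync,final]
After 11 (process(C)): A:[ok] B:[err] C:[start,sync,final]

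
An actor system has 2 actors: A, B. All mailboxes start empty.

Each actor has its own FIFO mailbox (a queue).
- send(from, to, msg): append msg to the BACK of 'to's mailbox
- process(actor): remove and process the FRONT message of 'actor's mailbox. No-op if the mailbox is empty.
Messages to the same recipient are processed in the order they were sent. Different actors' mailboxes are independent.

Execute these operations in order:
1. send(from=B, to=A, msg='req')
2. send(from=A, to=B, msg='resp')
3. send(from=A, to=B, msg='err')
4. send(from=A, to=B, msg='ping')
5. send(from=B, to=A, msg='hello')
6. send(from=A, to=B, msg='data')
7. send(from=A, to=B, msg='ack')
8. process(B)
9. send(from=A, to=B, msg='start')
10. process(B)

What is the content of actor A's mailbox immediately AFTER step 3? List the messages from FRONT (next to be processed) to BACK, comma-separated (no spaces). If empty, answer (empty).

After 1 (send(from=B, to=A, msg='req')): A:[req] B:[]
After 2 (send(from=A, to=B, msg='resp')): A:[req] B:[resp]
After 3 (send(from=A, to=B, msg='err')): A:[req] B:[resp,err]

req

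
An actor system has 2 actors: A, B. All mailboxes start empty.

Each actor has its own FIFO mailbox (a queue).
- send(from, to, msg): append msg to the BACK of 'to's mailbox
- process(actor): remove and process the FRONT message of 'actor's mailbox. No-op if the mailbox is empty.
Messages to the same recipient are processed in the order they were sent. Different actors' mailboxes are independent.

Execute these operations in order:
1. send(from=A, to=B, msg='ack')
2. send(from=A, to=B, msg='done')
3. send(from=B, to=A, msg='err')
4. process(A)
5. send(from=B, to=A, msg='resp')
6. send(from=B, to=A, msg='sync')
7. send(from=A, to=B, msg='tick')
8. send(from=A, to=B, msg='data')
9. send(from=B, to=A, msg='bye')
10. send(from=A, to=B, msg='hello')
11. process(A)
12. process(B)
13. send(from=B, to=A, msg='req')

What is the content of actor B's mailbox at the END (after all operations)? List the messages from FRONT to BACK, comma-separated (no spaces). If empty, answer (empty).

After 1 (send(from=A, to=B, msg='ack')): A:[] B:[ack]
After 2 (send(from=A, to=B, msg='done')): A:[] B:[ack,done]
After 3 (send(from=B, to=A, msg='err')): A:[err] B:[ack,done]
After 4 (process(A)): A:[] B:[ack,done]
After 5 (send(from=B, to=A, msg='resp')): A:[resp] B:[ack,done]
After 6 (send(from=B, to=A, msg='sync')): A:[resp,sync] B:[ack,done]
After 7 (send(from=A, to=B, msg='tick')): A:[resp,sync] B:[ack,done,tick]
After 8 (send(from=A, to=B, msg='data')): A:[resp,sync] B:[ack,done,tick,data]
After 9 (send(from=B, to=A, msg='bye')): A:[resp,sync,bye] B:[ack,done,tick,data]
After 10 (send(from=A, to=B, msg='hello')): A:[resp,sync,bye] B:[ack,done,tick,data,hello]
After 11 (process(A)): A:[sync,bye] B:[ack,done,tick,data,hello]
After 12 (process(B)): A:[sync,bye] B:[done,tick,data,hello]
After 13 (send(from=B, to=A, msg='req')): A:[sync,bye,req] B:[done,tick,data,hello]

Answer: done,tick,data,hello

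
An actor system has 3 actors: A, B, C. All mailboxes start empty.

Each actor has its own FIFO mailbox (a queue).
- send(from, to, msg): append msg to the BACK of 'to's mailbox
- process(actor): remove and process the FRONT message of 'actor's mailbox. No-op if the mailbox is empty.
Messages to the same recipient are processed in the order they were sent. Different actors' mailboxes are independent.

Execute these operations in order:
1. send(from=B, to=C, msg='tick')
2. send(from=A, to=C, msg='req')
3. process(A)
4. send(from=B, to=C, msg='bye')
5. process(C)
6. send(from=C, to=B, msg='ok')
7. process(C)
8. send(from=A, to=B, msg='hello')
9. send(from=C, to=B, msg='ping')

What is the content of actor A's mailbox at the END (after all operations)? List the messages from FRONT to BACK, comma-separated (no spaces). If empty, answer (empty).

Answer: (empty)

Derivation:
After 1 (send(from=B, to=C, msg='tick')): A:[] B:[] C:[tick]
After 2 (send(from=A, to=C, msg='req')): A:[] B:[] C:[tick,req]
After 3 (process(A)): A:[] B:[] C:[tick,req]
After 4 (send(from=B, to=C, msg='bye')): A:[] B:[] C:[tick,req,bye]
After 5 (process(C)): A:[] B:[] C:[req,bye]
After 6 (send(from=C, to=B, msg='ok')): A:[] B:[ok] C:[req,bye]
After 7 (process(C)): A:[] B:[ok] C:[bye]
After 8 (send(from=A, to=B, msg='hello')): A:[] B:[ok,hello] C:[bye]
After 9 (send(from=C, to=B, msg='ping')): A:[] B:[ok,hello,ping] C:[bye]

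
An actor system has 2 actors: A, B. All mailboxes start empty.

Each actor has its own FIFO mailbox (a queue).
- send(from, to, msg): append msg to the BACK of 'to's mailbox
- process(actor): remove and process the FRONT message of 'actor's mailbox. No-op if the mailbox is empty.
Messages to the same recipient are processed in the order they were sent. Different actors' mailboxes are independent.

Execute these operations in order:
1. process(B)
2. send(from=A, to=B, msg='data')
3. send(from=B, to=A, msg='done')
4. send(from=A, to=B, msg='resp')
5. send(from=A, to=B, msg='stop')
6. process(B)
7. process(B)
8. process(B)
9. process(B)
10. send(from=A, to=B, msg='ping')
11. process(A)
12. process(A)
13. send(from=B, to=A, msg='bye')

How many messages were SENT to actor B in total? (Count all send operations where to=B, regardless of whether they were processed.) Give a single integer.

After 1 (process(B)): A:[] B:[]
After 2 (send(from=A, to=B, msg='data')): A:[] B:[data]
After 3 (send(from=B, to=A, msg='done')): A:[done] B:[data]
After 4 (send(from=A, to=B, msg='resp')): A:[done] B:[data,resp]
After 5 (send(from=A, to=B, msg='stop')): A:[done] B:[data,resp,stop]
After 6 (process(B)): A:[done] B:[resp,stop]
After 7 (process(B)): A:[done] B:[stop]
After 8 (process(B)): A:[done] B:[]
After 9 (process(B)): A:[done] B:[]
After 10 (send(from=A, to=B, msg='ping')): A:[done] B:[ping]
After 11 (process(A)): A:[] B:[ping]
After 12 (process(A)): A:[] B:[ping]
After 13 (send(from=B, to=A, msg='bye')): A:[bye] B:[ping]

Answer: 4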